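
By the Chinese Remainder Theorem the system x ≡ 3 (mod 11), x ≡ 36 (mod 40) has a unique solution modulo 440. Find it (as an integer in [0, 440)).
x ≡ 36 (mod 440); the representative in [0, 440) is 36

The moduli 11, 40 are pairwise coprime, so by the CRT there is a unique solution mod 11·40 = 440.
Solve by successive substitution. Start with x ≡ 3 (mod 11).
  Combine with x ≡ 36 (mod 40): write x = 3 + 11·t and require 3 + 11·t ≡ 36 (mod 40), i.e. 11·t ≡ 36 − 3 ≡ 33 (mod 40). Since 11^(−1) ≡ 11 (mod 40), t ≡ 11·33 ≡ 3 (mod 40). So x ≡ 3 + 11·3 = 36 (mod 440).
Unique solution in [0, 440): x = 36.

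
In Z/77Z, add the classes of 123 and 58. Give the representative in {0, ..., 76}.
Reduce the summands first: 123 ≡ 46 (mod 77), so 123 + 58 ≡ 46 + 58 (mod 77). 46 + 58 = 104; 104 = 1·77 + 27, so (123 + 58) mod 77 = 27.

Final answer: 27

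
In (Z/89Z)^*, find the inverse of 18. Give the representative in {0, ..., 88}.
Apply the extended Euclidean algorithm to (89, 18), tracking rows (r, s, t) with s·89 + t·18 = r. Each division r_prev = q·r_cur + r_new produces the new row as (previous row) − q·(current row):
  row A: (89, 1, 0)   [1·89 + 0·18 = 89]
  row B: (18, 0, 1)   [0·89 + 1·18 = 18]
  89 = 4·18 + 17   → row C = row A − 4·row B = (17, 1, −4)   [check: 1·89 − 4·18 = 17]
  18 = 1·17 + 1   → row D = row B − 1·row C = (1, −1, 5)   [check: −1·89 + 5·18 = 1]
  17 = 17·1 + 0   → remainder 0, stop. gcd = 1 (last nonzero row D).
The gcd is 1, so 18 is invertible mod 89. The last nonzero row gives −1·89 + 5·18 = 1, so t = 5. So 18^(−1) ≡ 5 (mod 89). Verify: 18 · 5 = 90 ≡ 1 (mod 89). ✓

Final answer: 18^(−1) ≡ 5 (mod 89)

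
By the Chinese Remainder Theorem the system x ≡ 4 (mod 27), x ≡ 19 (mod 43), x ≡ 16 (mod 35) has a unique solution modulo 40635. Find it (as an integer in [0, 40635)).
x ≡ 28786 (mod 40635); the representative in [0, 40635) is 28786

The moduli 27, 43, 35 are pairwise coprime, so by the CRT there is a unique solution mod 27·43·35 = 40635.
Solve by successive substitution. Start with x ≡ 4 (mod 27).
  Combine with x ≡ 19 (mod 43): write x = 4 + 27·t and require 4 + 27·t ≡ 19 (mod 43), i.e. 27·t ≡ 19 − 4 ≡ 15 (mod 43). Since 27^(−1) ≡ 8 (mod 43), t ≡ 8·15 ≡ 34 (mod 43). So x ≡ 4 + 27·34 = 922 (mod 1161).
  Combine with x ≡ 16 (mod 35): write x = 922 + 1161·t and require 922 + 1161·t ≡ 16 (mod 35), i.e. 1161·t ≡ 16 − 922 ≡ 4 (mod 35). Since 1161^(−1) ≡ 6 (mod 35) (1161 ≡ 6 (mod 35)), t ≡ 6·4 ≡ 24 (mod 35). So x ≡ 922 + 1161·24 = 28786 (mod 40635).
Unique solution in [0, 40635): x = 28786.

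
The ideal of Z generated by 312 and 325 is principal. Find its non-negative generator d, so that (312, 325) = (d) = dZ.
(312, 325) = (13); d = 13

In the PID Z, (a, b) is generated by gcd(a, b). Compute gcd(325, 312) with the extended Euclidean algorithm, tracking rows (r, s, t) with s·325 + t·312 = r:
  row A: (325, 1, 0)   [1·325 + 0·312 = 325]
  row B: (312, 0, 1)   [0·325 + 1·312 = 312]
  325 = 1·312 + 13   → row C = row A − 1·row B = (13, 1, −1)   [check: 1·325 − 1·312 = 13]
  312 = 24·13 + 0   → remainder 0, stop. gcd = 13 (last nonzero row C).
So gcd(312, 325) = 13, with Bézout identity 1·325 − 1·312 = 13. Containment (⊇): the Bézout identity exhibits 13 as an element of (312, 325), giving (13) ⊆ (312, 325). Containment (⊆): since 13 | 312 and 13 | 325 (312 = 13·24, 325 = 13·25), every Z-linear combination of 312 and 325 is divisible by 13, so (312, 325) ⊆ (13). Therefore (312, 325) = (13), d = 13.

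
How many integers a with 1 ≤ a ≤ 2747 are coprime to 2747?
2640

The number of a ∈ {1, ..., 2747} with gcd(a, 2747) = 1 is by definition Euler's totient φ(2747). φ is multiplicative, with φ(p^e) = p^e − p^(e−1). Factorise 2747 = 41 · 67. Then
  φ(2747) = (41 − 1) · (67 − 1) = 40 · 66 = 2640.
So there are 2640 such integers.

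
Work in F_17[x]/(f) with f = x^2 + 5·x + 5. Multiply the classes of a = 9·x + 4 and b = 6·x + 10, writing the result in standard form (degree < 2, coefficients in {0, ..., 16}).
Multiply as integer polynomials: a · b = 54·x^2 + 114·x + 40. Reducing coefficients mod 17: a · b ≡ 3·x^2 + 12·x + 6. Now divide by f(x) = x^2 + 5·x + 5 in F_17[x], eliminating the leading term at each step:
  leading term 3·x^2: subtract (3)·f(x) = 3·x^2 + 15·x + 15, leaving 14·x + 8 (coefficients mod 17)
The degree is now < 2, so this is the remainder. Hence a · b ≡ 14·x + 8 in F_17[x]/(f).

Final answer: a · b ≡ 14·x + 8 (mod f(x))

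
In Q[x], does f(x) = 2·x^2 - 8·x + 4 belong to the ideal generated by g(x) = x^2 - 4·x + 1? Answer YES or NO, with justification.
In Q[x] the ideal (g) consists of all multiples of g, so f ∈ (g) iff g | f, i.e. iff the remainder of f on division by g is 0. Divide f by g (g is monic, so eliminate the leading term of the running remainder at each step):
  leading term 2·x^2: subtract (2)·g(x) = 2·x^2 - 8·x + 2, leaving 2
The remainder r(x) = 2 ≠ 0 (and deg r < deg g), so g ∤ f, i.e. f ∉ (g).

Final answer: NO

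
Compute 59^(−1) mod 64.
59^(−1) ≡ 51 (mod 64)

Apply the extended Euclidean algorithm to (64, 59), tracking rows (r, s, t) with s·64 + t·59 = r. Each division r_prev = q·r_cur + r_new produces the new row as (previous row) − q·(current row):
  row A: (64, 1, 0)   [1·64 + 0·59 = 64]
  row B: (59, 0, 1)   [0·64 + 1·59 = 59]
  64 = 1·59 + 5   → row C = row A − 1·row B = (5, 1, −1)   [check: 1·64 − 1·59 = 5]
  59 = 11·5 + 4   → row D = row B − 11·row C = (4, −11, 12)   [check: −11·64 + 12·59 = 4]
  5 = 1·4 + 1   → row E = row C − 1·row D = (1, 12, −13)   [check: 12·64 − 13·59 = 1]
  4 = 4·1 + 0   → remainder 0, stop. gcd = 1 (last nonzero row E).
The gcd is 1, so 59 is invertible mod 64. The last nonzero row gives 12·64 − 13·59 = 1, so t = −13. So 59^(−1) ≡ −13 ≡ 51 (mod 64). Verify: 59 · 51 = 3009 ≡ 1 (mod 64). ✓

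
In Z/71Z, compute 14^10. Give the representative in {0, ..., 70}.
Use repeated squaring. Binary(10) = 1010. Walk through the bits of the exponent 10 left-to-right: at each bit after the leading one, square the running value, then multiply by 14 if the bit is 1 (always reducing mod 71):
  bit 1 = 1 (leading): start with 14.
  bit 2 = 0: square 14^2 = 196 ≡ 54 (mod 71).
  bit 3 = 1: square 54^2 = 2916 ≡ 5; bit is 1, so multiply 5·14 = 70 (mod 71).
  bit 4 = 0: square 70^2 = 4900 ≡ 1 (mod 71).
Final value: 14^10 ≡ 1 (mod 71).

Final answer: 1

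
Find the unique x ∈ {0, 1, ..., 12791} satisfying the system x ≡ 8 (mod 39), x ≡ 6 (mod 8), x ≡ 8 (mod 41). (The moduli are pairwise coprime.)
x ≡ 3206 (mod 12792); the representative in [0, 12792) is 3206

The moduli 39, 8, 41 are pairwise coprime, so by the CRT there is a unique solution mod 39·8·41 = 12792.
Solve by successive substitution. Start with x ≡ 8 (mod 39).
  Combine with x ≡ 6 (mod 8): write x = 8 + 39·t and require 8 + 39·t ≡ 6 (mod 8), i.e. 39·t ≡ 6 − 8 ≡ 6 (mod 8). Since 39^(−1) ≡ 7 (mod 8) (39 ≡ 7 (mod 8)), t ≡ 7·6 ≡ 2 (mod 8). So x ≡ 8 + 39·2 = 86 (mod 312).
  Combine with x ≡ 8 (mod 41): write x = 86 + 312·t and require 86 + 312·t ≡ 8 (mod 41), i.e. 312·t ≡ 8 − 86 ≡ 4 (mod 41). Since 312^(−1) ≡ 23 (mod 41) (312 ≡ 25 (mod 41)), t ≡ 23·4 ≡ 10 (mod 41). So x ≡ 86 + 312·10 = 3206 (mod 12792).
Unique solution in [0, 12792): x = 3206.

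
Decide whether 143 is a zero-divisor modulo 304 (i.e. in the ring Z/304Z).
NO

gcd(143, 304) = 1, so 143 is a unit in Z/304Z (it has a multiplicative inverse). A unit cannot be a zero-divisor: if 143·b ≡ 0 then multiplying both sides by 143^(−1) gives b ≡ 0. So 143 is not a zero-divisor.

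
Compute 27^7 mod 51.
Use repeated squaring. Binary(7) = 111. Walk through the bits of the exponent 7 left-to-right: at each bit after the leading one, square the running value, then multiply by 27 if the bit is 1 (always reducing mod 51):
  bit 1 = 1 (leading): start with 27.
  bit 2 = 1: square 27^2 = 729 ≡ 15; bit is 1, so multiply 15·27 = 405 ≡ 48 (mod 51).
  bit 3 = 1: square 48^2 = 2304 ≡ 9; bit is 1, so multiply 9·27 = 243 ≡ 39 (mod 51).
Final value: 27^7 ≡ 39 (mod 51).

Final answer: 39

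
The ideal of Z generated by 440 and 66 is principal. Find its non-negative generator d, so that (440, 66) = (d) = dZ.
In the PID Z, (a, b) is generated by gcd(a, b). Compute gcd(440, 66) with the extended Euclidean algorithm, tracking rows (r, s, t) with s·440 + t·66 = r:
  row A: (440, 1, 0)   [1·440 + 0·66 = 440]
  row B: (66, 0, 1)   [0·440 + 1·66 = 66]
  440 = 6·66 + 44   → row C = row A − 6·row B = (44, 1, −6)   [check: 1·440 − 6·66 = 44]
  66 = 1·44 + 22   → row D = row B − 1·row C = (22, −1, 7)   [check: −1·440 + 7·66 = 22]
  44 = 2·22 + 0   → remainder 0, stop. gcd = 22 (last nonzero row D).
So gcd(440, 66) = 22, with Bézout identity −1·440 + 7·66 = 22. Containment (⊇): the Bézout identity exhibits 22 as an element of (440, 66), giving (22) ⊆ (440, 66). Containment (⊆): since 22 | 440 and 22 | 66 (440 = 22·20, 66 = 22·3), every Z-linear combination of 440 and 66 is divisible by 22, so (440, 66) ⊆ (22). Therefore (440, 66) = (22), d = 22.

Final answer: (440, 66) = (22); d = 22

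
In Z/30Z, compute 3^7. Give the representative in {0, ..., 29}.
27

Use repeated squaring. Binary(7) = 111. Walk through the bits of the exponent 7 left-to-right: at each bit after the leading one, square the running value, then multiply by 3 if the bit is 1 (always reducing mod 30):
  bit 1 = 1 (leading): start with 3.
  bit 2 = 1: square 3^2 = 9; bit is 1, so multiply 9·3 = 27 (mod 30).
  bit 3 = 1: square 27^2 = 729 ≡ 9; bit is 1, so multiply 9·3 = 27 (mod 30).
Final value: 3^7 ≡ 27 (mod 30).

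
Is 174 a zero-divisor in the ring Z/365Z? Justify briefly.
gcd(174, 365) = 1, so 174 is a unit in Z/365Z (it has a multiplicative inverse). A unit cannot be a zero-divisor: if 174·b ≡ 0 then multiplying both sides by 174^(−1) gives b ≡ 0. So 174 is not a zero-divisor.

Final answer: NO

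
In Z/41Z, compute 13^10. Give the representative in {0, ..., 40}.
9

Use repeated squaring. Binary(10) = 1010. Walk through the bits of the exponent 10 left-to-right: at each bit after the leading one, square the running value, then multiply by 13 if the bit is 1 (always reducing mod 41):
  bit 1 = 1 (leading): start with 13.
  bit 2 = 0: square 13^2 = 169 ≡ 5 (mod 41).
  bit 3 = 1: square 5^2 = 25; bit is 1, so multiply 25·13 = 325 ≡ 38 (mod 41).
  bit 4 = 0: square 38^2 = 1444 ≡ 9 (mod 41).
Final value: 13^10 ≡ 9 (mod 41).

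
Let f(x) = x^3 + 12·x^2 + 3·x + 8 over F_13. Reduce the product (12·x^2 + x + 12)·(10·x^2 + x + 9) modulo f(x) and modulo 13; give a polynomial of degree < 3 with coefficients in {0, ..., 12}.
Multiply as integer polynomials: a · b = 120·x^4 + 22·x^3 + 229·x^2 + 21·x + 108. Reducing coefficients mod 13: a · b ≡ 3·x^4 + 9·x^3 + 8·x^2 + 8·x + 4. Now divide by f(x) = x^3 + 12·x^2 + 3·x + 8 in F_13[x], eliminating the leading term at each step:
  leading term 3·x^4: subtract (3·x)·f(x) = 3·x^4 + 10·x^3 + 9·x^2 + 11·x, leaving 12·x^3 + 12·x^2 + 10·x + 4 (coefficients mod 13)
  leading term 12·x^3: subtract (12)·f(x) = 12·x^3 + x^2 + 10·x + 5, leaving 11·x^2 + 12 (coefficients mod 13)
The degree is now < 3, so this is the remainder. Hence a · b ≡ 11·x^2 + 12 in F_13[x]/(f).

Final answer: a · b ≡ 11·x^2 + 12 (mod f(x))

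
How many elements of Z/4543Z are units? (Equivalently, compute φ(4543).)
An element a ∈ Z/4543Z is a unit iff gcd(a, 4543) = 1, so the number of units is φ(4543). φ is multiplicative, with φ(p^e) = p^e − p^(e−1). Factorise 4543 = 7 · 11 · 59. Then
  φ(4543) = (7 − 1) · (11 − 1) · (59 − 1) = 6 · 10 · 58 = 3480.

Final answer: Z/4543Z has φ(4543) = 3480 units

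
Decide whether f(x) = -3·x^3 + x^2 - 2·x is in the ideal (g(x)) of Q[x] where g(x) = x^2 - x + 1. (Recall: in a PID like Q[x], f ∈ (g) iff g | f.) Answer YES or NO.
NO

In Q[x] the ideal (g) consists of all multiples of g, so f ∈ (g) iff g | f, i.e. iff the remainder of f on division by g is 0. Divide f by g (g is monic, so eliminate the leading term of the running remainder at each step):
  leading term -3·x^3: subtract (-3·x)·g(x) = -3·x^3 + 3·x^2 - 3·x, leaving -2·x^2 + x
  leading term -2·x^2: subtract (-2)·g(x) = -2·x^2 + 2·x - 2, leaving 2 - x
The remainder r(x) = 2 - x ≠ 0 (and deg r < deg g), so g ∤ f, i.e. f ∉ (g).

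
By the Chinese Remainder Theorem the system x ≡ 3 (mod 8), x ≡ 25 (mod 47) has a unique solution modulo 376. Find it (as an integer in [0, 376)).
x ≡ 307 (mod 376); the representative in [0, 376) is 307

The moduli 8, 47 are pairwise coprime, so by the CRT there is a unique solution mod 8·47 = 376.
Solve by successive substitution. Start with x ≡ 3 (mod 8).
  Combine with x ≡ 25 (mod 47): write x = 3 + 8·t and require 3 + 8·t ≡ 25 (mod 47), i.e. 8·t ≡ 25 − 3 ≡ 22 (mod 47). Since 8^(−1) ≡ 6 (mod 47), t ≡ 6·22 ≡ 38 (mod 47). So x ≡ 3 + 8·38 = 307 (mod 376).
Unique solution in [0, 376): x = 307.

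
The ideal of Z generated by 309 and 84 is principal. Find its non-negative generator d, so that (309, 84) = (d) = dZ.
In the PID Z, (a, b) is generated by gcd(a, b). Compute gcd(309, 84) with the extended Euclidean algorithm, tracking rows (r, s, t) with s·309 + t·84 = r:
  row A: (309, 1, 0)   [1·309 + 0·84 = 309]
  row B: (84, 0, 1)   [0·309 + 1·84 = 84]
  309 = 3·84 + 57   → row C = row A − 3·row B = (57, 1, −3)   [check: 1·309 − 3·84 = 57]
  84 = 1·57 + 27   → row D = row B − 1·row C = (27, −1, 4)   [check: −1·309 + 4·84 = 27]
  57 = 2·27 + 3   → row E = row C − 2·row D = (3, 3, −11)   [check: 3·309 − 11·84 = 3]
  27 = 9·3 + 0   → remainder 0, stop. gcd = 3 (last nonzero row E).
So gcd(309, 84) = 3, with Bézout identity 3·309 − 11·84 = 3. Containment (⊇): the Bézout identity exhibits 3 as an element of (309, 84), giving (3) ⊆ (309, 84). Containment (⊆): since 3 | 309 and 3 | 84 (309 = 3·103, 84 = 3·28), every Z-linear combination of 309 and 84 is divisible by 3, so (309, 84) ⊆ (3). Therefore (309, 84) = (3), d = 3.

Final answer: (309, 84) = (3); d = 3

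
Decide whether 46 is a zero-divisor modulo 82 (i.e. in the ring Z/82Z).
YES

gcd(46, 82) = 2 > 1, so 46 is not a unit in Z/82Z. In Z/nZ every nonzero non-unit is a zero-divisor: explicitly, take b = 82/gcd = 41 ≠ 0 (mod 82); then 46·41 = 1886 = 23·82, i.e. 46·41 ≡ 0 (mod 82). So 46 is a zero-divisor.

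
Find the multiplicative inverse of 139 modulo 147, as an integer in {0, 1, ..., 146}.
Apply the extended Euclidean algorithm to (147, 139), tracking rows (r, s, t) with s·147 + t·139 = r. Each division r_prev = q·r_cur + r_new produces the new row as (previous row) − q·(current row):
  row A: (147, 1, 0)   [1·147 + 0·139 = 147]
  row B: (139, 0, 1)   [0·147 + 1·139 = 139]
  147 = 1·139 + 8   → row C = row A − 1·row B = (8, 1, −1)   [check: 1·147 − 1·139 = 8]
  139 = 17·8 + 3   → row D = row B − 17·row C = (3, −17, 18)   [check: −17·147 + 18·139 = 3]
  8 = 2·3 + 2   → row E = row C − 2·row D = (2, 35, −37)   [check: 35·147 − 37·139 = 2]
  3 = 1·2 + 1   → row F = row D − 1·row E = (1, −52, 55)   [check: −52·147 + 55·139 = 1]
  2 = 2·1 + 0   → remainder 0, stop. gcd = 1 (last nonzero row F).
The gcd is 1, so 139 is invertible mod 147. The last nonzero row gives −52·147 + 55·139 = 1, so t = 55. So 139^(−1) ≡ 55 (mod 147). Verify: 139 · 55 = 7645 ≡ 1 (mod 147). ✓

Final answer: 139^(−1) ≡ 55 (mod 147)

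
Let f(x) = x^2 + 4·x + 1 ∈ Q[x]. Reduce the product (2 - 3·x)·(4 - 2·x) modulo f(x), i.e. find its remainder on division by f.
a · b ≡ 2 - 40·x (mod f(x))

First multiply in Q[x] without reducing: a · b = 6·x^2 - 16·x + 8. Now divide by f(x) = x^2 + 4·x + 1, eliminating the leading term at each step:
  leading term 6·x^2: subtract (6)·f(x) = 6·x^2 + 24·x + 6, leaving 2 - 40·x
The degree is now < 2, so this is the remainder. Hence a · b ≡ 2 - 40·x in Q[x]/(f).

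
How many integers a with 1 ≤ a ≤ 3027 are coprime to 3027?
2016

The number of a ∈ {1, ..., 3027} with gcd(a, 3027) = 1 is by definition Euler's totient φ(3027). φ is multiplicative, with φ(p^e) = p^e − p^(e−1). Factorise 3027 = 3 · 1009. Then
  φ(3027) = (3 − 1) · (1009 − 1) = 2 · 1008 = 2016.
So there are 2016 such integers.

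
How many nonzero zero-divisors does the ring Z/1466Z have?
Z/1466Z has 733 nonzero zero-divisors

In Z/1466Z each nonzero element is either a unit (gcd with 1466 is 1) or a zero-divisor (gcd > 1). The number of units is φ(1466): factorise 1466 = 2 · 733, so φ(1466) = (2 − 1) · (733 − 1) = 1 · 732 = 732. The nonzero elements number 1466 − 1 = 1465. Hence the nonzero zero-divisors number 1465 − 732 = 733.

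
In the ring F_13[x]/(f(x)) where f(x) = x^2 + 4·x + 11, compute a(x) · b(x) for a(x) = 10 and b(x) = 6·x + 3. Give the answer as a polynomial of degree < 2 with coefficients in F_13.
a · b ≡ 8·x + 4 (mod f(x))

Multiply as integer polynomials: a · b = 60·x + 30. Reducing coefficients mod 13: a · b ≡ 8·x + 4. This already has degree < 2, so no reduction by f is needed. Hence a · b ≡ 8·x + 4 in F_13[x]/(f).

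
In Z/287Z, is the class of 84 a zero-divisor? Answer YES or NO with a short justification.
YES

gcd(84, 287) = 7 > 1, so 84 is not a unit in Z/287Z. In Z/nZ every nonzero non-unit is a zero-divisor: explicitly, take b = 287/gcd = 41 ≠ 0 (mod 287); then 84·41 = 3444 = 12·287, i.e. 84·41 ≡ 0 (mod 287). So 84 is a zero-divisor.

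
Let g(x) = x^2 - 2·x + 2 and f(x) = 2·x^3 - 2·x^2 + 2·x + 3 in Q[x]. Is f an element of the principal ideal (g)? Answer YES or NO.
NO

In Q[x] the ideal (g) consists of all multiples of g, so f ∈ (g) iff g | f, i.e. iff the remainder of f on division by g is 0. Divide f by g (g is monic, so eliminate the leading term of the running remainder at each step):
  leading term 2·x^3: subtract (2·x)·g(x) = 2·x^3 - 4·x^2 + 4·x, leaving 2·x^2 - 2·x + 3
  leading term 2·x^2: subtract (2)·g(x) = 2·x^2 - 4·x + 4, leaving 2·x - 1
The remainder r(x) = 2·x - 1 ≠ 0 (and deg r < deg g), so g ∤ f, i.e. f ∉ (g).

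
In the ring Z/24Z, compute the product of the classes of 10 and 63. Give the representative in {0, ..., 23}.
Reduce the factors first: 63 ≡ 15 (mod 24), so 10 · 63 ≡ 10 · 15 (mod 24). 10 · 15 = 150. Dividing by 24: 150 = 6·24 + 6. So (10 · 63) mod 24 = 6.

Final answer: 6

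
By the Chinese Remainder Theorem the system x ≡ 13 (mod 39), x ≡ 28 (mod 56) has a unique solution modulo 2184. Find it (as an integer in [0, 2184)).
x ≡ 364 (mod 2184); the representative in [0, 2184) is 364

The moduli 39, 56 are pairwise coprime, so by the CRT there is a unique solution mod 39·56 = 2184.
Solve by successive substitution. Start with x ≡ 13 (mod 39).
  Combine with x ≡ 28 (mod 56): write x = 13 + 39·t and require 13 + 39·t ≡ 28 (mod 56), i.e. 39·t ≡ 28 − 13 ≡ 15 (mod 56). Since 39^(−1) ≡ 23 (mod 56), t ≡ 23·15 ≡ 9 (mod 56). So x ≡ 13 + 39·9 = 364 (mod 2184).
Unique solution in [0, 2184): x = 364.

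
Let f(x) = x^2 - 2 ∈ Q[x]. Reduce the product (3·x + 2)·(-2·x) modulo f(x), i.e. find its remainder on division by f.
First multiply in Q[x] without reducing: a · b = -6·x^2 - 4·x. Now divide by f(x) = x^2 - 2, eliminating the leading term at each step:
  leading term -6·x^2: subtract (-6)·f(x) = 12 - 6·x^2, leaving -4·x - 12
The degree is now < 2, so this is the remainder. Hence a · b ≡ -4·x - 12 in Q[x]/(f).

Final answer: a · b ≡ -4·x - 12 (mod f(x))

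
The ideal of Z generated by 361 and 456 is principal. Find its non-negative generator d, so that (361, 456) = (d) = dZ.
In the PID Z, (a, b) is generated by gcd(a, b). Compute gcd(456, 361) with the extended Euclidean algorithm, tracking rows (r, s, t) with s·456 + t·361 = r:
  row A: (456, 1, 0)   [1·456 + 0·361 = 456]
  row B: (361, 0, 1)   [0·456 + 1·361 = 361]
  456 = 1·361 + 95   → row C = row A − 1·row B = (95, 1, −1)   [check: 1·456 − 1·361 = 95]
  361 = 3·95 + 76   → row D = row B − 3·row C = (76, −3, 4)   [check: −3·456 + 4·361 = 76]
  95 = 1·76 + 19   → row E = row C − 1·row D = (19, 4, −5)   [check: 4·456 − 5·361 = 19]
  76 = 4·19 + 0   → remainder 0, stop. gcd = 19 (last nonzero row E).
So gcd(361, 456) = 19, with Bézout identity 4·456 − 5·361 = 19. Containment (⊇): the Bézout identity exhibits 19 as an element of (361, 456), giving (19) ⊆ (361, 456). Containment (⊆): since 19 | 361 and 19 | 456 (361 = 19·19, 456 = 19·24), every Z-linear combination of 361 and 456 is divisible by 19, so (361, 456) ⊆ (19). Therefore (361, 456) = (19), d = 19.

Final answer: (361, 456) = (19); d = 19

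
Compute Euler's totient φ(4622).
φ is multiplicative, with φ(p^e) = p^e − p^(e−1). Factorise 4622 = 2 · 2311. Then
  φ(4622) = (2 − 1) · (2311 − 1) = 1 · 2310 = 2310.

Final answer: φ(4622) = 2310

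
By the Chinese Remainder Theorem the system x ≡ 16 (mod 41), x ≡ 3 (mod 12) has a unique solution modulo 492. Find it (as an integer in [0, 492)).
The moduli 41, 12 are pairwise coprime, so by the CRT there is a unique solution mod 41·12 = 492.
Solve by successive substitution. Start with x ≡ 16 (mod 41).
  Combine with x ≡ 3 (mod 12): write x = 16 + 41·t and require 16 + 41·t ≡ 3 (mod 12), i.e. 41·t ≡ 3 − 16 ≡ 11 (mod 12). Since 41^(−1) ≡ 5 (mod 12) (41 ≡ 5 (mod 12)), t ≡ 5·11 ≡ 7 (mod 12). So x ≡ 16 + 41·7 = 303 (mod 492).
Unique solution in [0, 492): x = 303.

Final answer: x ≡ 303 (mod 492); the representative in [0, 492) is 303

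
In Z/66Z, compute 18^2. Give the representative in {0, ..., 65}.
60

Use repeated squaring. Binary(2) = 10. Walk through the bits of the exponent 2 left-to-right: at each bit after the leading one, square the running value, then multiply by 18 if the bit is 1 (always reducing mod 66):
  bit 1 = 1 (leading): start with 18.
  bit 2 = 0: square 18^2 = 324 ≡ 60 (mod 66).
Final value: 18^2 ≡ 60 (mod 66).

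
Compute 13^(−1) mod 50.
Apply the extended Euclidean algorithm to (50, 13), tracking rows (r, s, t) with s·50 + t·13 = r. Each division r_prev = q·r_cur + r_new produces the new row as (previous row) − q·(current row):
  row A: (50, 1, 0)   [1·50 + 0·13 = 50]
  row B: (13, 0, 1)   [0·50 + 1·13 = 13]
  50 = 3·13 + 11   → row C = row A − 3·row B = (11, 1, −3)   [check: 1·50 − 3·13 = 11]
  13 = 1·11 + 2   → row D = row B − 1·row C = (2, −1, 4)   [check: −1·50 + 4·13 = 2]
  11 = 5·2 + 1   → row E = row C − 5·row D = (1, 6, −23)   [check: 6·50 − 23·13 = 1]
  2 = 2·1 + 0   → remainder 0, stop. gcd = 1 (last nonzero row E).
The gcd is 1, so 13 is invertible mod 50. The last nonzero row gives 6·50 − 23·13 = 1, so t = −23. So 13^(−1) ≡ −23 ≡ 27 (mod 50). Verify: 13 · 27 = 351 ≡ 1 (mod 50). ✓

Final answer: 13^(−1) ≡ 27 (mod 50)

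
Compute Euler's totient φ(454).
φ(454) = 226

φ is multiplicative, with φ(p^e) = p^e − p^(e−1). Factorise 454 = 2 · 227. Then
  φ(454) = (2 − 1) · (227 − 1) = 1 · 226 = 226.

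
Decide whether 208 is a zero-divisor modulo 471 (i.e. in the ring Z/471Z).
gcd(208, 471) = 1, so 208 is a unit in Z/471Z (it has a multiplicative inverse). A unit cannot be a zero-divisor: if 208·b ≡ 0 then multiplying both sides by 208^(−1) gives b ≡ 0. So 208 is not a zero-divisor.

Final answer: NO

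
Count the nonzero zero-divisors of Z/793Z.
In Z/793Z each nonzero element is either a unit (gcd with 793 is 1) or a zero-divisor (gcd > 1). The number of units is φ(793): factorise 793 = 13 · 61, so φ(793) = (13 − 1) · (61 − 1) = 12 · 60 = 720. The nonzero elements number 793 − 1 = 792. Hence the nonzero zero-divisors number 792 − 720 = 72.

Final answer: Z/793Z has 72 nonzero zero-divisors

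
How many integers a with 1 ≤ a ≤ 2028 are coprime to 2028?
The number of a ∈ {1, ..., 2028} with gcd(a, 2028) = 1 is by definition Euler's totient φ(2028). φ is multiplicative, with φ(p^e) = p^e − p^(e−1). Factorise 2028 = 2^2 · 3 · 13^2. Then
  φ(2028) = (2^2 − 2^1) · (3 − 1) · (13^2 − 13^1) = 2 · 2 · 156 = 624.
So there are 624 such integers.

Final answer: 624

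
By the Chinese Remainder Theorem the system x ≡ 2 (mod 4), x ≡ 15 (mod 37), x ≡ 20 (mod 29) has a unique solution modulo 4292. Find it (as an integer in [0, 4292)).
The moduli 4, 37, 29 are pairwise coprime, so by the CRT there is a unique solution mod 4·37·29 = 4292.
Solve by successive substitution. Start with x ≡ 2 (mod 4).
  Combine with x ≡ 15 (mod 37): write x = 2 + 4·t and require 2 + 4·t ≡ 15 (mod 37), i.e. 4·t ≡ 15 − 2 ≡ 13 (mod 37). Since 4^(−1) ≡ 28 (mod 37), t ≡ 28·13 ≡ 31 (mod 37). So x ≡ 2 + 4·31 = 126 (mod 148).
  Combine with x ≡ 20 (mod 29): write x = 126 + 148·t and require 126 + 148·t ≡ 20 (mod 29), i.e. 148·t ≡ 20 − 126 ≡ 10 (mod 29). Since 148^(−1) ≡ 10 (mod 29) (148 ≡ 3 (mod 29)), t ≡ 10·10 ≡ 13 (mod 29). So x ≡ 126 + 148·13 = 2050 (mod 4292).
Unique solution in [0, 4292): x = 2050.

Final answer: x ≡ 2050 (mod 4292); the representative in [0, 4292) is 2050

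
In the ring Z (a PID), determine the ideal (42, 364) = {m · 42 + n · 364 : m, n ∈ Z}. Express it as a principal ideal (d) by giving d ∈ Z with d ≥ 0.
In the PID Z, (a, b) is generated by gcd(a, b). Compute gcd(364, 42) with the extended Euclidean algorithm, tracking rows (r, s, t) with s·364 + t·42 = r:
  row A: (364, 1, 0)   [1·364 + 0·42 = 364]
  row B: (42, 0, 1)   [0·364 + 1·42 = 42]
  364 = 8·42 + 28   → row C = row A − 8·row B = (28, 1, −8)   [check: 1·364 − 8·42 = 28]
  42 = 1·28 + 14   → row D = row B − 1·row C = (14, −1, 9)   [check: −1·364 + 9·42 = 14]
  28 = 2·14 + 0   → remainder 0, stop. gcd = 14 (last nonzero row D).
So gcd(42, 364) = 14, with Bézout identity −1·364 + 9·42 = 14. Containment (⊇): the Bézout identity exhibits 14 as an element of (42, 364), giving (14) ⊆ (42, 364). Containment (⊆): since 14 | 42 and 14 | 364 (42 = 14·3, 364 = 14·26), every Z-linear combination of 42 and 364 is divisible by 14, so (42, 364) ⊆ (14). Therefore (42, 364) = (14), d = 14.

Final answer: (42, 364) = (14); d = 14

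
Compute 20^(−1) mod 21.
Apply the extended Euclidean algorithm to (21, 20), tracking rows (r, s, t) with s·21 + t·20 = r. Each division r_prev = q·r_cur + r_new produces the new row as (previous row) − q·(current row):
  row A: (21, 1, 0)   [1·21 + 0·20 = 21]
  row B: (20, 0, 1)   [0·21 + 1·20 = 20]
  21 = 1·20 + 1   → row C = row A − 1·row B = (1, 1, −1)   [check: 1·21 − 1·20 = 1]
  20 = 20·1 + 0   → remainder 0, stop. gcd = 1 (last nonzero row C).
The gcd is 1, so 20 is invertible mod 21. The last nonzero row gives 1·21 − 1·20 = 1, so t = −1. So 20^(−1) ≡ −1 ≡ 20 (mod 21). Verify: 20 · 20 = 400 ≡ 1 (mod 21). ✓

Final answer: 20^(−1) ≡ 20 (mod 21)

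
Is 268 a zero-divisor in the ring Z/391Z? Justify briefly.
gcd(268, 391) = 1, so 268 is a unit in Z/391Z (it has a multiplicative inverse). A unit cannot be a zero-divisor: if 268·b ≡ 0 then multiplying both sides by 268^(−1) gives b ≡ 0. So 268 is not a zero-divisor.

Final answer: NO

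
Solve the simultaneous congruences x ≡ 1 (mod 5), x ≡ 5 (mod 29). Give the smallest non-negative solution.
The moduli 5, 29 are pairwise coprime, so by the CRT there is a unique solution mod 5·29 = 145.
Solve by successive substitution. Start with x ≡ 1 (mod 5).
  Combine with x ≡ 5 (mod 29): write x = 1 + 5·t and require 1 + 5·t ≡ 5 (mod 29), i.e. 5·t ≡ 5 − 1 ≡ 4 (mod 29). Since 5^(−1) ≡ 6 (mod 29), t ≡ 6·4 ≡ 24 (mod 29). So x ≡ 1 + 5·24 = 121 (mod 145).
Unique solution in [0, 145): x = 121.

Final answer: x ≡ 121 (mod 145); the representative in [0, 145) is 121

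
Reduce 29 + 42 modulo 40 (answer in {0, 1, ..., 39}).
Reduce the summands first: 42 ≡ 2 (mod 40), so 29 + 42 ≡ 29 + 2 (mod 40). 29 + 2 = 31; 31 = 0·40 + 31, so (29 + 42) mod 40 = 31.

Final answer: 31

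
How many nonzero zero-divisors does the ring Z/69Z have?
Z/69Z has 24 nonzero zero-divisors

In Z/69Z each nonzero element is either a unit (gcd with 69 is 1) or a zero-divisor (gcd > 1). The number of units is φ(69): factorise 69 = 3 · 23, so φ(69) = (3 − 1) · (23 − 1) = 2 · 22 = 44. The nonzero elements number 69 − 1 = 68. Hence the nonzero zero-divisors number 68 − 44 = 24.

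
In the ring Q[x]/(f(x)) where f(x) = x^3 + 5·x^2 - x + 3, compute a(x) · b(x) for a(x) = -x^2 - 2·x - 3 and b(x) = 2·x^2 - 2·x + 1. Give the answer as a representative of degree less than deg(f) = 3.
First multiply in Q[x] without reducing: a · b = -2·x^4 - 2·x^3 - 3·x^2 + 4·x - 3. Now divide by f(x) = x^3 + 5·x^2 - x + 3, eliminating the leading term at each step:
  leading term -2·x^4: subtract (-2·x)·f(x) = -2·x^4 - 10·x^3 + 2·x^2 - 6·x, leaving 8·x^3 - 5·x^2 + 10·x - 3
  leading term 8·x^3: subtract (8)·f(x) = 8·x^3 + 40·x^2 - 8·x + 24, leaving -45·x^2 + 18·x - 27
The degree is now < 3, so this is the remainder. Hence a · b ≡ -45·x^2 + 18·x - 27 in Q[x]/(f).

Final answer: a · b ≡ -45·x^2 + 18·x - 27 (mod f(x))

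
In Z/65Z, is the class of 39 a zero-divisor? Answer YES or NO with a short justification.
gcd(39, 65) = 13 > 1, so 39 is not a unit in Z/65Z. In Z/nZ every nonzero non-unit is a zero-divisor: explicitly, take b = 65/gcd = 5 ≠ 0 (mod 65); then 39·5 = 195 = 3·65, i.e. 39·5 ≡ 0 (mod 65). So 39 is a zero-divisor.

Final answer: YES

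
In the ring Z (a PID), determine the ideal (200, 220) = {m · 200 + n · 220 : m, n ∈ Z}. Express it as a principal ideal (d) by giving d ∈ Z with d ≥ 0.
In the PID Z, (a, b) is generated by gcd(a, b). Compute gcd(220, 200) with the extended Euclidean algorithm, tracking rows (r, s, t) with s·220 + t·200 = r:
  row A: (220, 1, 0)   [1·220 + 0·200 = 220]
  row B: (200, 0, 1)   [0·220 + 1·200 = 200]
  220 = 1·200 + 20   → row C = row A − 1·row B = (20, 1, −1)   [check: 1·220 − 1·200 = 20]
  200 = 10·20 + 0   → remainder 0, stop. gcd = 20 (last nonzero row C).
So gcd(200, 220) = 20, with Bézout identity 1·220 − 1·200 = 20. Containment (⊇): the Bézout identity exhibits 20 as an element of (200, 220), giving (20) ⊆ (200, 220). Containment (⊆): since 20 | 200 and 20 | 220 (200 = 20·10, 220 = 20·11), every Z-linear combination of 200 and 220 is divisible by 20, so (200, 220) ⊆ (20). Therefore (200, 220) = (20), d = 20.

Final answer: (200, 220) = (20); d = 20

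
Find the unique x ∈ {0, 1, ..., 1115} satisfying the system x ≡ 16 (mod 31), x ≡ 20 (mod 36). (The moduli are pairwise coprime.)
The moduli 31, 36 are pairwise coprime, so by the CRT there is a unique solution mod 31·36 = 1116.
Solve by successive substitution. Start with x ≡ 16 (mod 31).
  Combine with x ≡ 20 (mod 36): write x = 16 + 31·t and require 16 + 31·t ≡ 20 (mod 36), i.e. 31·t ≡ 20 − 16 ≡ 4 (mod 36). Since 31^(−1) ≡ 7 (mod 36), t ≡ 7·4 ≡ 28 (mod 36). So x ≡ 16 + 31·28 = 884 (mod 1116).
Unique solution in [0, 1116): x = 884.

Final answer: x ≡ 884 (mod 1116); the representative in [0, 1116) is 884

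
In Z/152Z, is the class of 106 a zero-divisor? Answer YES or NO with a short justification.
gcd(106, 152) = 2 > 1, so 106 is not a unit in Z/152Z. In Z/nZ every nonzero non-unit is a zero-divisor: explicitly, take b = 152/gcd = 76 ≠ 0 (mod 152); then 106·76 = 8056 = 53·152, i.e. 106·76 ≡ 0 (mod 152). So 106 is a zero-divisor.

Final answer: YES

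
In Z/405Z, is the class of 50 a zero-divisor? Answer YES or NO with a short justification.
gcd(50, 405) = 5 > 1, so 50 is not a unit in Z/405Z. In Z/nZ every nonzero non-unit is a zero-divisor: explicitly, take b = 405/gcd = 81 ≠ 0 (mod 405); then 50·81 = 4050 = 10·405, i.e. 50·81 ≡ 0 (mod 405). So 50 is a zero-divisor.

Final answer: YES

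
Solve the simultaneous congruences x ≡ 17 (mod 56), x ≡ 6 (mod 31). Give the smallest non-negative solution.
x ≡ 409 (mod 1736); the representative in [0, 1736) is 409

The moduli 56, 31 are pairwise coprime, so by the CRT there is a unique solution mod 56·31 = 1736.
Solve by successive substitution. Start with x ≡ 17 (mod 56).
  Combine with x ≡ 6 (mod 31): write x = 17 + 56·t and require 17 + 56·t ≡ 6 (mod 31), i.e. 56·t ≡ 6 − 17 ≡ 20 (mod 31). Since 56^(−1) ≡ 5 (mod 31) (56 ≡ 25 (mod 31)), t ≡ 5·20 ≡ 7 (mod 31). So x ≡ 17 + 56·7 = 409 (mod 1736).
Unique solution in [0, 1736): x = 409.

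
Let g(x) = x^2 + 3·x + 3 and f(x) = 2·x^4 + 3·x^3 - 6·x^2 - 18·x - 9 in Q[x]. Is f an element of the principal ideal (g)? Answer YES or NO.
YES

In Q[x] the ideal (g) consists of all multiples of g, so f ∈ (g) iff g | f, i.e. iff the remainder of f on division by g is 0. Divide f by g (g is monic, so eliminate the leading term of the running remainder at each step):
  leading term 2·x^4: subtract (2·x^2)·g(x) = 2·x^4 + 6·x^3 + 6·x^2, leaving -3·x^3 - 12·x^2 - 18·x - 9
  leading term -3·x^3: subtract (-3·x)·g(x) = -3·x^3 - 9·x^2 - 9·x, leaving -3·x^2 - 9·x - 9
  leading term -3·x^2: subtract (-3)·g(x) = -3·x^2 - 9·x - 9, leaving 0
The remainder is 0, so f(x) = g(x) · h(x) with h(x) = 2·x^2 - 3·x - 3. Hence g | f, i.e. f ∈ (g).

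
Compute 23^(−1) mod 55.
23^(−1) ≡ 12 (mod 55)

Apply the extended Euclidean algorithm to (55, 23), tracking rows (r, s, t) with s·55 + t·23 = r. Each division r_prev = q·r_cur + r_new produces the new row as (previous row) − q·(current row):
  row A: (55, 1, 0)   [1·55 + 0·23 = 55]
  row B: (23, 0, 1)   [0·55 + 1·23 = 23]
  55 = 2·23 + 9   → row C = row A − 2·row B = (9, 1, −2)   [check: 1·55 − 2·23 = 9]
  23 = 2·9 + 5   → row D = row B − 2·row C = (5, −2, 5)   [check: −2·55 + 5·23 = 5]
  9 = 1·5 + 4   → row E = row C − 1·row D = (4, 3, −7)   [check: 3·55 − 7·23 = 4]
  5 = 1·4 + 1   → row F = row D − 1·row E = (1, −5, 12)   [check: −5·55 + 12·23 = 1]
  4 = 4·1 + 0   → remainder 0, stop. gcd = 1 (last nonzero row F).
The gcd is 1, so 23 is invertible mod 55. The last nonzero row gives −5·55 + 12·23 = 1, so t = 12. So 23^(−1) ≡ 12 (mod 55). Verify: 23 · 12 = 276 ≡ 1 (mod 55). ✓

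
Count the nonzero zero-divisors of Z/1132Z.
Z/1132Z has 567 nonzero zero-divisors

In Z/1132Z each nonzero element is either a unit (gcd with 1132 is 1) or a zero-divisor (gcd > 1). The number of units is φ(1132): factorise 1132 = 2^2 · 283, so φ(1132) = (2^2 − 2^1) · (283 − 1) = 2 · 282 = 564. The nonzero elements number 1132 − 1 = 1131. Hence the nonzero zero-divisors number 1131 − 564 = 567.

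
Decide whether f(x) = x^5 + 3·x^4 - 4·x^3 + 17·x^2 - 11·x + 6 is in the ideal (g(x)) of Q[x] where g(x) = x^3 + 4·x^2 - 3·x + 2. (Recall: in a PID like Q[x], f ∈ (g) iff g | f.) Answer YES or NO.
In Q[x] the ideal (g) consists of all multiples of g, so f ∈ (g) iff g | f, i.e. iff the remainder of f on division by g is 0. Divide f by g (g is monic, so eliminate the leading term of the running remainder at each step):
  leading term x^5: subtract (x^2)·g(x) = x^5 + 4·x^4 - 3·x^3 + 2·x^2, leaving -x^4 - x^3 + 15·x^2 - 11·x + 6
  leading term -x^4: subtract (-x)·g(x) = -x^4 - 4·x^3 + 3·x^2 - 2·x, leaving 3·x^3 + 12·x^2 - 9·x + 6
  leading term 3·x^3: subtract (3)·g(x) = 3·x^3 + 12·x^2 - 9·x + 6, leaving 0
The remainder is 0, so f(x) = g(x) · h(x) with h(x) = x^2 - x + 3. Hence g | f, i.e. f ∈ (g).

Final answer: YES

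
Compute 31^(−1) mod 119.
Apply the extended Euclidean algorithm to (119, 31), tracking rows (r, s, t) with s·119 + t·31 = r. Each division r_prev = q·r_cur + r_new produces the new row as (previous row) − q·(current row):
  row A: (119, 1, 0)   [1·119 + 0·31 = 119]
  row B: (31, 0, 1)   [0·119 + 1·31 = 31]
  119 = 3·31 + 26   → row C = row A − 3·row B = (26, 1, −3)   [check: 1·119 − 3·31 = 26]
  31 = 1·26 + 5   → row D = row B − 1·row C = (5, −1, 4)   [check: −1·119 + 4·31 = 5]
  26 = 5·5 + 1   → row E = row C − 5·row D = (1, 6, −23)   [check: 6·119 − 23·31 = 1]
  5 = 5·1 + 0   → remainder 0, stop. gcd = 1 (last nonzero row E).
The gcd is 1, so 31 is invertible mod 119. The last nonzero row gives 6·119 − 23·31 = 1, so t = −23. So 31^(−1) ≡ −23 ≡ 96 (mod 119). Verify: 31 · 96 = 2976 ≡ 1 (mod 119). ✓

Final answer: 31^(−1) ≡ 96 (mod 119)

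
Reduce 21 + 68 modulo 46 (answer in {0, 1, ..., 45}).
43

Reduce the summands first: 68 ≡ 22 (mod 46), so 21 + 68 ≡ 21 + 22 (mod 46). 21 + 22 = 43; 43 = 0·46 + 43, so (21 + 68) mod 46 = 43.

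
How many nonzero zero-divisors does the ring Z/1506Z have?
Z/1506Z has 1005 nonzero zero-divisors

In Z/1506Z each nonzero element is either a unit (gcd with 1506 is 1) or a zero-divisor (gcd > 1). The number of units is φ(1506): factorise 1506 = 2 · 3 · 251, so φ(1506) = (2 − 1) · (3 − 1) · (251 − 1) = 1 · 2 · 250 = 500. The nonzero elements number 1506 − 1 = 1505. Hence the nonzero zero-divisors number 1505 − 500 = 1005.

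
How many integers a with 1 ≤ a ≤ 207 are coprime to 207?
The number of a ∈ {1, ..., 207} with gcd(a, 207) = 1 is by definition Euler's totient φ(207). φ is multiplicative, with φ(p^e) = p^e − p^(e−1). Factorise 207 = 3^2 · 23. Then
  φ(207) = (3^2 − 3^1) · (23 − 1) = 6 · 22 = 132.
So there are 132 such integers.

Final answer: 132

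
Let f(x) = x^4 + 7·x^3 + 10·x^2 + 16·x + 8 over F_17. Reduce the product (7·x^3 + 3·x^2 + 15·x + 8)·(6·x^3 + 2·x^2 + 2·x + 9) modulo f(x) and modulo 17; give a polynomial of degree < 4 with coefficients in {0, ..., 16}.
a · b ≡ 12·x^3 + 11·x^2 + 14·x + 1 (mod f(x))

Multiply as integer polynomials: a · b = 42·x^6 + 32·x^5 + 110·x^4 + 147·x^3 + 73·x^2 + 151·x + 72. Reducing coefficients mod 17: a · b ≡ 8·x^6 + 15·x^5 + 8·x^4 + 11·x^3 + 5·x^2 + 15·x + 4. Now divide by f(x) = x^4 + 7·x^3 + 10·x^2 + 16·x + 8 in F_17[x], eliminating the leading term at each step:
  leading term 8·x^6: subtract (8·x^2)·f(x) = 8·x^6 + 5·x^5 + 12·x^4 + 9·x^3 + 13·x^2, leaving 10·x^5 + 13·x^4 + 2·x^3 + 9·x^2 + 15·x + 4 (coefficients mod 17)
  leading term 10·x^5: subtract (10·x)·f(x) = 10·x^5 + 2·x^4 + 15·x^3 + 7·x^2 + 12·x, leaving 11·x^4 + 4·x^3 + 2·x^2 + 3·x + 4 (coefficients mod 17)
  leading term 11·x^4: subtract (11)·f(x) = 11·x^4 + 9·x^3 + 8·x^2 + 6·x + 3, leaving 12·x^3 + 11·x^2 + 14·x + 1 (coefficients mod 17)
The degree is now < 4, so this is the remainder. Hence a · b ≡ 12·x^3 + 11·x^2 + 14·x + 1 in F_17[x]/(f).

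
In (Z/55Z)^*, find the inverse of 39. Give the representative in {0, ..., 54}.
39^(−1) ≡ 24 (mod 55)

Apply the extended Euclidean algorithm to (55, 39), tracking rows (r, s, t) with s·55 + t·39 = r. Each division r_prev = q·r_cur + r_new produces the new row as (previous row) − q·(current row):
  row A: (55, 1, 0)   [1·55 + 0·39 = 55]
  row B: (39, 0, 1)   [0·55 + 1·39 = 39]
  55 = 1·39 + 16   → row C = row A − 1·row B = (16, 1, −1)   [check: 1·55 − 1·39 = 16]
  39 = 2·16 + 7   → row D = row B − 2·row C = (7, −2, 3)   [check: −2·55 + 3·39 = 7]
  16 = 2·7 + 2   → row E = row C − 2·row D = (2, 5, −7)   [check: 5·55 − 7·39 = 2]
  7 = 3·2 + 1   → row F = row D − 3·row E = (1, −17, 24)   [check: −17·55 + 24·39 = 1]
  2 = 2·1 + 0   → remainder 0, stop. gcd = 1 (last nonzero row F).
The gcd is 1, so 39 is invertible mod 55. The last nonzero row gives −17·55 + 24·39 = 1, so t = 24. So 39^(−1) ≡ 24 (mod 55). Verify: 39 · 24 = 936 ≡ 1 (mod 55). ✓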